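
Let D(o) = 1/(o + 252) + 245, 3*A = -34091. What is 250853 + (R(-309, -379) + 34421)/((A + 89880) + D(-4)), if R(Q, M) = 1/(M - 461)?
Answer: 514486658849734/2050945225 ≈ 2.5085e+5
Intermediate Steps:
A = -34091/3 (A = (⅓)*(-34091) = -34091/3 ≈ -11364.)
R(Q, M) = 1/(-461 + M)
D(o) = 245 + 1/(252 + o) (D(o) = 1/(252 + o) + 245 = 245 + 1/(252 + o))
250853 + (R(-309, -379) + 34421)/((A + 89880) + D(-4)) = 250853 + (1/(-461 - 379) + 34421)/((-34091/3 + 89880) + (61741 + 245*(-4))/(252 - 4)) = 250853 + (1/(-840) + 34421)/(235549/3 + (61741 - 980)/248) = 250853 + (-1/840 + 34421)/(235549/3 + (1/248)*60761) = 250853 + 28913639/(840*(235549/3 + 60761/248)) = 250853 + 28913639/(840*(58598435/744)) = 250853 + (28913639/840)*(744/58598435) = 250853 + 896322809/2050945225 = 514486658849734/2050945225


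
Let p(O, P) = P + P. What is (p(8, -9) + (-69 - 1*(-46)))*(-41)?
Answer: 1681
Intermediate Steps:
p(O, P) = 2*P
(p(8, -9) + (-69 - 1*(-46)))*(-41) = (2*(-9) + (-69 - 1*(-46)))*(-41) = (-18 + (-69 + 46))*(-41) = (-18 - 23)*(-41) = -41*(-41) = 1681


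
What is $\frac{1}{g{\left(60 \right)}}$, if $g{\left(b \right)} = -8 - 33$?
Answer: $- \frac{1}{41} \approx -0.02439$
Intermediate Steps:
$g{\left(b \right)} = -41$ ($g{\left(b \right)} = -8 - 33 = -41$)
$\frac{1}{g{\left(60 \right)}} = \frac{1}{-41} = - \frac{1}{41}$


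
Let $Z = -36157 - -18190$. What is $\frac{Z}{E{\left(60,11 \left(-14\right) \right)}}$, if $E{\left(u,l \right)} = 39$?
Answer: $- \frac{5989}{13} \approx -460.69$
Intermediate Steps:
$Z = -17967$ ($Z = -36157 + \left(-3176 + 21366\right) = -36157 + 18190 = -17967$)
$\frac{Z}{E{\left(60,11 \left(-14\right) \right)}} = - \frac{17967}{39} = \left(-17967\right) \frac{1}{39} = - \frac{5989}{13}$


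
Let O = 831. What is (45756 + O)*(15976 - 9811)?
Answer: 287208855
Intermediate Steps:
(45756 + O)*(15976 - 9811) = (45756 + 831)*(15976 - 9811) = 46587*6165 = 287208855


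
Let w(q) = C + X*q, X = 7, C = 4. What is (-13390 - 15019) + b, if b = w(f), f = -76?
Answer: -28937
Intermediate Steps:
w(q) = 4 + 7*q
b = -528 (b = 4 + 7*(-76) = 4 - 532 = -528)
(-13390 - 15019) + b = (-13390 - 15019) - 528 = -28409 - 528 = -28937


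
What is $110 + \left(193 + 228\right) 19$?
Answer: $8109$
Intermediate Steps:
$110 + \left(193 + 228\right) 19 = 110 + 421 \cdot 19 = 110 + 7999 = 8109$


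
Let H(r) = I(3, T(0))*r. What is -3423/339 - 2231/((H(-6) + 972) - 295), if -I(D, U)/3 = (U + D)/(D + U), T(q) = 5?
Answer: -1045098/78535 ≈ -13.307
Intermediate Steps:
I(D, U) = -3 (I(D, U) = -3*(U + D)/(D + U) = -3*(D + U)/(D + U) = -3*1 = -3)
H(r) = -3*r
-3423/339 - 2231/((H(-6) + 972) - 295) = -3423/339 - 2231/((-3*(-6) + 972) - 295) = -3423*1/339 - 2231/((18 + 972) - 295) = -1141/113 - 2231/(990 - 295) = -1141/113 - 2231/695 = -1045098/78535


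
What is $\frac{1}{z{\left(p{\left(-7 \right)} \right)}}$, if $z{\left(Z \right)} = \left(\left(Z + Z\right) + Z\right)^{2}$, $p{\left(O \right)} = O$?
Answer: $\frac{1}{441} \approx 0.0022676$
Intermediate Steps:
$z{\left(Z \right)} = 9 Z^{2}$ ($z{\left(Z \right)} = \left(2 Z + Z\right)^{2} = \left(3 Z\right)^{2} = 9 Z^{2}$)
$\frac{1}{z{\left(p{\left(-7 \right)} \right)}} = \frac{1}{9 \left(-7\right)^{2}} = \frac{1}{9 \cdot 49} = \frac{1}{441}$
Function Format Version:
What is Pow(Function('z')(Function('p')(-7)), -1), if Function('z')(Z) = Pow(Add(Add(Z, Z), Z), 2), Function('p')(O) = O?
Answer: Rational(1, 441) ≈ 0.0022676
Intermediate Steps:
Function('z')(Z) = Mul(9, Pow(Z, 2)) (Function('z')(Z) = Pow(Add(Mul(2, Z), Z), 2) = Pow(Mul(3, Z), 2) = Mul(9, Pow(Z, 2)))
Pow(Function('z')(Function('p')(-7)), -1) = Pow(Mul(9, Pow(-7, 2)), -1) = Pow(Mul(9, 49), -1) = Pow(441, -1) = Rational(1, 441)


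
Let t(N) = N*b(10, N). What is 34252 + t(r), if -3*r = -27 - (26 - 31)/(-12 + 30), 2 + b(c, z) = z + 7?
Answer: 100240063/2916 ≈ 34376.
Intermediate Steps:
b(c, z) = 5 + z (b(c, z) = -2 + (z + 7) = -2 + (7 + z) = 5 + z)
r = 481/54 (r = -(-27 - (26 - 31)/(-12 + 30))/3 = -(-27 - (-5)/18)/3 = -(-27 - 1*(-5/18))/3 = -(-27 + 5/18)/3 = -⅓*(-481/18) = 481/54 ≈ 8.9074)
t(N) = N*(5 + N)
34252 + t(r) = 34252 + 481*(5 + 481/54)/54 = 34252 + (481/54)*(751/54) = 34252 + 361231/2916 = 100240063/2916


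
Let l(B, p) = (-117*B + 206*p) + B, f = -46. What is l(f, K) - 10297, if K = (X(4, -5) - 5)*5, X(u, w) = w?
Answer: -15261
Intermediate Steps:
K = -50 (K = (-5 - 5)*5 = -10*5 = -50)
l(B, p) = -116*B + 206*p
l(f, K) - 10297 = (-116*(-46) + 206*(-50)) - 10297 = (5336 - 10300) - 10297 = -4964 - 10297 = -15261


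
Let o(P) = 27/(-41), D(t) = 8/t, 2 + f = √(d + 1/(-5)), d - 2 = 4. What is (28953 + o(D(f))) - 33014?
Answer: -166528/41 ≈ -4061.7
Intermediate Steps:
d = 6 (d = 2 + 4 = 6)
f = -2 + √145/5 (f = -2 + √(6 + 1/(-5)) = -2 + √(6 - ⅕) = -2 + √(29/5) = -2 + √145/5 ≈ 0.40832)
o(P) = -27/41 (o(P) = 27*(-1/41) = -27/41)
(28953 + o(D(f))) - 33014 = (28953 - 27/41) - 33014 = 1187046/41 - 33014 = -166528/41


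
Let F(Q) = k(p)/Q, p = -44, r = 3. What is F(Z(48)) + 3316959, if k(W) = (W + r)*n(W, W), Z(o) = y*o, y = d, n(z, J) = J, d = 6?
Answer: 238821499/72 ≈ 3.3170e+6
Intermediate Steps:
y = 6
Z(o) = 6*o
k(W) = W*(3 + W) (k(W) = (W + 3)*W = (3 + W)*W = W*(3 + W))
F(Q) = 1804/Q (F(Q) = (-44*(3 - 44))/Q = (-44*(-41))/Q = 1804/Q)
F(Z(48)) + 3316959 = 1804/((6*48)) + 3316959 = 1804/288 + 3316959 = 1804*(1/288) + 3316959 = 451/72 + 3316959 = 238821499/72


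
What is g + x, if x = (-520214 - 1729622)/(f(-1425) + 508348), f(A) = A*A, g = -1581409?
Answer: -4015157002793/2538973 ≈ -1.5814e+6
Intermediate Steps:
f(A) = A²
x = -2249836/2538973 (x = (-520214 - 1729622)/((-1425)² + 508348) = -2249836/(2030625 + 508348) = -2249836/2538973 ≈ -0.88612)
g + x = -1581409 - 2249836/2538973 = -4015157002793/2538973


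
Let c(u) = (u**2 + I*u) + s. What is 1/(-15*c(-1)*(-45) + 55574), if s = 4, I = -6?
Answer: 1/62999 ≈ 1.5873e-5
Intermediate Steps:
c(u) = 4 + u**2 - 6*u (c(u) = (u**2 - 6*u) + 4 = 4 + u**2 - 6*u)
1/(-15*c(-1)*(-45) + 55574) = 1/(-15*(4 + (-1)**2 - 6*(-1))*(-45) + 55574) = 1/(-15*(4 + 1 + 6)*(-45) + 55574) = 1/(-15*11*(-45) + 55574) = 1/(-165*(-45) + 55574) = 1/(7425 + 55574) = 1/62999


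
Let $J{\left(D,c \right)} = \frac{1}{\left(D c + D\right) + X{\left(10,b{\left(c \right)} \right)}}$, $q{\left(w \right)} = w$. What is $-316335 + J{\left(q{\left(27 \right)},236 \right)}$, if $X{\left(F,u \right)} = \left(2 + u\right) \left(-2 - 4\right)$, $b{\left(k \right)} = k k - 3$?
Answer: $- \frac{103685439286}{327771} \approx -3.1634 \cdot 10^{5}$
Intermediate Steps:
$b{\left(k \right)} = -3 + k^{2}$ ($b{\left(k \right)} = k^{2} - 3 = -3 + k^{2}$)
$X{\left(F,u \right)} = -12 - 6 u$ ($X{\left(F,u \right)} = \left(2 + u\right) \left(-6\right) = -12 - 6 u$)
$J{\left(D,c \right)} = \frac{1}{6 + D - 6 c^{2} + D c}$ ($J{\left(D,c \right)} = \frac{1}{\left(D c + D\right) - \left(12 + 6 \left(-3 + c^{2}\right)\right)} = \frac{1}{\left(D + D c\right) - \left(-6 + 6 c^{2}\right)} = \frac{1}{6 + D - 6 c^{2} + D c}$)
$-316335 + J{\left(q{\left(27 \right)},236 \right)} = -316335 + \frac{1}{6 + 27 - 6 \cdot 236^{2} + 27 \cdot 236} = -316335 + \frac{1}{6 + 27 - 334176 + 6372} = -316335 + \frac{1}{-327771} = -316335 - \frac{1}{327771} = - \frac{103685439286}{327771}$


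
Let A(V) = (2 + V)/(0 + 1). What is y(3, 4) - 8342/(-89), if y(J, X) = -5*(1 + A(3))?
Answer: 5672/89 ≈ 63.730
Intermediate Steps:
A(V) = 2 + V (A(V) = (2 + V)/1 = (2 + V)*1 = 2 + V)
y(J, X) = -30 (y(J, X) = -5*(1 + (2 + 3)) = -5*(1 + 5) = -5*6 = -30)
y(3, 4) - 8342/(-89) = -30 - 8342/(-89) = -30 - 8342*(-1)/89 = -30 - 86*(-97/89) = -30 + 8342/89 = 5672/89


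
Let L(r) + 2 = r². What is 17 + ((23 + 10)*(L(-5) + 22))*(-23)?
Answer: -34138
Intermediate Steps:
L(r) = -2 + r²
17 + ((23 + 10)*(L(-5) + 22))*(-23) = 17 + ((23 + 10)*((-2 + (-5)²) + 22))*(-23) = 17 + (33*((-2 + 25) + 22))*(-23) = 17 + (33*(23 + 22))*(-23) = 17 + (33*45)*(-23) = 17 + 1485*(-23) = 17 - 34155 = -34138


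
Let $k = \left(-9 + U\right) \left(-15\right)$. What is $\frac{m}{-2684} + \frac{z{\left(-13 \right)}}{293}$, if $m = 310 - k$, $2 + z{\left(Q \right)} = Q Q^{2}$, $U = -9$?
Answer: $- \frac{1478459}{196603} \approx -7.52$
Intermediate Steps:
$z{\left(Q \right)} = -2 + Q^{3}$ ($z{\left(Q \right)} = -2 + Q Q^{2} = -2 + Q^{3}$)
$k = 270$ ($k = \left(-9 - 9\right) \left(-15\right) = \left(-18\right) \left(-15\right) = 270$)
$m = 40$ ($m = 310 - 270 = 40$)
$\frac{m}{-2684} + \frac{z{\left(-13 \right)}}{293} = \frac{40}{-2684} + \frac{-2 + \left(-13\right)^{3}}{293} = 40 \left(- \frac{1}{2684}\right) + \left(-2 - 2197\right) \frac{1}{293} = - \frac{10}{671} - \frac{2199}{293} = - \frac{1478459}{196603}$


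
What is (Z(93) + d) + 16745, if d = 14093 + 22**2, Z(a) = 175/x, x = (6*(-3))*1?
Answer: 563621/18 ≈ 31312.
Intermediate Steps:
x = -18 (x = -18*1 = -18)
Z(a) = -175/18 (Z(a) = 175/(-18) = 175*(-1/18) = -175/18)
d = 14577 (d = 14093 + 484 = 14577)
(Z(93) + d) + 16745 = (-175/18 + 14577) + 16745 = 262211/18 + 16745 = 563621/18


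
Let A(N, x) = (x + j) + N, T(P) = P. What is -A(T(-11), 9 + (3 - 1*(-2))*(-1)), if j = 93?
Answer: -86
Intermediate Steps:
A(N, x) = 93 + N + x (A(N, x) = (x + 93) + N = (93 + x) + N = 93 + N + x)
-A(T(-11), 9 + (3 - 1*(-2))*(-1)) = -(93 - 11 + (9 + (3 - 1*(-2))*(-1))) = -(93 - 11 + (9 + (3 + 2)*(-1))) = -(93 - 11 + (9 + 5*(-1))) = -(93 - 11 + (9 - 5)) = -(93 - 11 + 4) = -1*86 = -86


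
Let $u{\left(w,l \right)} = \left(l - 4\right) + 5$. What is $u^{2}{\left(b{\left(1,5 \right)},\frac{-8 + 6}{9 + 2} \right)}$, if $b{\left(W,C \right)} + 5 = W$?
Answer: $\frac{81}{121} \approx 0.66942$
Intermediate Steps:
$b{\left(W,C \right)} = -5 + W$
$u{\left(w,l \right)} = 1 + l$ ($u{\left(w,l \right)} = \left(-4 + l\right) + 5 = 1 + l$)
$u^{2}{\left(b{\left(1,5 \right)},\frac{-8 + 6}{9 + 2} \right)} = \left(1 + \frac{-8 + 6}{9 + 2}\right)^{2} = \left(1 - \frac{2}{11}\right)^{2} = \left(\frac{9}{11}\right)^{2} = \frac{81}{121}$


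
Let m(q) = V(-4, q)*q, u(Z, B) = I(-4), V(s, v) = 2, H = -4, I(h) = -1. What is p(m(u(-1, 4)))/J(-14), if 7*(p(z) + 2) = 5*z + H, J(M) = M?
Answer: 2/7 ≈ 0.28571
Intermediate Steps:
u(Z, B) = -1
m(q) = 2*q
p(z) = -18/7 + 5*z/7 (p(z) = -2 + (5*z - 4)/7 = -2 + (-4 + 5*z)/7 = -2 + (-4/7 + 5*z/7) = -18/7 + 5*z/7)
p(m(u(-1, 4)))/J(-14) = (-18/7 + 5*(2*(-1))/7)/(-14) = (-18/7 + (5/7)*(-2))*(-1/14) = (-18/7 - 10/7)*(-1/14) = -4*(-1/14) = 2/7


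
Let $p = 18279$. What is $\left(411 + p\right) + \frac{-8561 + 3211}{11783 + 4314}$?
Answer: $\frac{300847580}{16097} \approx 18690.0$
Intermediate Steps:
$\left(411 + p\right) + \frac{-8561 + 3211}{11783 + 4314} = \left(411 + 18279\right) + \frac{-8561 + 3211}{11783 + 4314} = 18690 - \frac{5350}{16097} = \frac{300847580}{16097}$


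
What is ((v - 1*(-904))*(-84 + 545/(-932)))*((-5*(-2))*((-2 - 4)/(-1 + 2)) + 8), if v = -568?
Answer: 344342544/233 ≈ 1.4779e+6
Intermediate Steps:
((v - 1*(-904))*(-84 + 545/(-932)))*((-5*(-2))*((-2 - 4)/(-1 + 2)) + 8) = ((-568 - 1*(-904))*(-84 + 545/(-932)))*((-5*(-2))*((-2 - 4)/(-1 + 2)) + 8) = ((-568 + 904)*(-84 + 545*(-1/932)))*(10*(-6/1) + 8) = (336*(-84 - 545/932))*(10*(-6*1) + 8) = (336*(-78833/932))*(10*(-6) + 8) = -6621972*(-60 + 8)/233 = -6621972/233*(-52) = 344342544/233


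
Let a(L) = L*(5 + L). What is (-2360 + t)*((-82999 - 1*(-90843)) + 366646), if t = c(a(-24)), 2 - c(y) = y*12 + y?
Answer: -3103024140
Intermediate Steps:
c(y) = 2 - 13*y (c(y) = 2 - (y*12 + y) = 2 - (12*y + y) = 2 - 13*y)
t = -5926 (t = 2 - (-312)*(5 - 24) = 2 - (-312)*(-19) = 2 - 13*456 = 2 - 5928 = -5926)
(-2360 + t)*((-82999 - 1*(-90843)) + 366646) = (-2360 - 5926)*((-82999 - 1*(-90843)) + 366646) = -8286*((-82999 + 90843) + 366646) = -8286*(7844 + 366646) = -8286*374490 = -3103024140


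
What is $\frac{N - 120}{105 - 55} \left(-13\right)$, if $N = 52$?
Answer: $\frac{442}{25} \approx 17.68$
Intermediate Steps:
$\frac{N - 120}{105 - 55} \left(-13\right) = \frac{52 - 120}{105 - 55} \left(-13\right) = - \frac{68}{50} \left(-13\right) = \left(-68\right) \frac{1}{50} \left(-13\right) = \left(- \frac{34}{25}\right) \left(-13\right) = \frac{442}{25}$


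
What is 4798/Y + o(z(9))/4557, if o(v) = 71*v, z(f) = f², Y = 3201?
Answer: 13424479/4862319 ≈ 2.7609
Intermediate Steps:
4798/Y + o(z(9))/4557 = 4798/3201 + (71*9²)/4557 = 4798*(1/3201) + (71*81)*(1/4557) = 4798/3201 + 5751*(1/4557) = 4798/3201 + 1917/1519 = 13424479/4862319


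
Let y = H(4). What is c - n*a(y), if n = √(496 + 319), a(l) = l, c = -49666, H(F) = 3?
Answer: -49666 - 3*√815 ≈ -49752.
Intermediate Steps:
y = 3
n = √815 ≈ 28.548
c - n*a(y) = -49666 - √815*3 = -49666 - 3*√815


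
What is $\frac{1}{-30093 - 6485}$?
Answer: $- \frac{1}{36578} \approx -2.7339 \cdot 10^{-5}$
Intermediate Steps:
$\frac{1}{-30093 - 6485} = \frac{1}{-36578} = - \frac{1}{36578}$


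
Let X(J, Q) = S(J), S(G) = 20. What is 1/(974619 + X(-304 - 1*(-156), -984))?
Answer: 1/974639 ≈ 1.0260e-6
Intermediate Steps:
X(J, Q) = 20
1/(974619 + X(-304 - 1*(-156), -984)) = 1/(974619 + 20) = 1/974639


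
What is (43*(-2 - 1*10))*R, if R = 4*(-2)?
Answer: 4128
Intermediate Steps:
R = -8
(43*(-2 - 1*10))*R = (43*(-2 - 1*10))*(-8) = (43*(-2 - 10))*(-8) = (43*(-12))*(-8) = -516*(-8) = 4128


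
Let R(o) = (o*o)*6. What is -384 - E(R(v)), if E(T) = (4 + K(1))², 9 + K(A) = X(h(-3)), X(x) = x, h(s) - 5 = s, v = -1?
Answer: -393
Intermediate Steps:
h(s) = 5 + s
K(A) = -7 (K(A) = -9 + (5 - 3) = -9 + 2 = -7)
R(o) = 6*o² (R(o) = o²*6 = 6*o²)
E(T) = 9 (E(T) = (4 - 7)² = (-3)² = 9)
-384 - E(R(v)) = -384 - 1*9 = -384 - 9 = -393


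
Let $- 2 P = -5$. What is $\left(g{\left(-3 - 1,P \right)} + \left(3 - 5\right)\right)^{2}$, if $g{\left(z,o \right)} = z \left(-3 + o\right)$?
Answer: $0$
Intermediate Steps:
$P = \frac{5}{2}$ ($P = \left(- \frac{1}{2}\right) \left(-5\right) = \frac{5}{2} \approx 2.5$)
$\left(g{\left(-3 - 1,P \right)} + \left(3 - 5\right)\right)^{2} = \left(\left(-3 - 1\right) \left(-3 + \frac{5}{2}\right) + \left(3 - 5\right)\right)^{2} = \left(\left(-3 - 1\right) \left(- \frac{1}{2}\right) + \left(3 - 5\right)\right)^{2} = \left(\left(-4\right) \left(- \frac{1}{2}\right) - 2\right)^{2} = \left(2 - 2\right)^{2} = 0^{2} = 0$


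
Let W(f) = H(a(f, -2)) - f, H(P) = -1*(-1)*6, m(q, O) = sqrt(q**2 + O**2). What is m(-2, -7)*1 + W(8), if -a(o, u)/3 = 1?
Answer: -2 + sqrt(53) ≈ 5.2801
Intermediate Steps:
m(q, O) = sqrt(O**2 + q**2)
a(o, u) = -3 (a(o, u) = -3*1 = -3)
H(P) = 6 (H(P) = 1*6 = 6)
W(f) = 6 - f
m(-2, -7)*1 + W(8) = sqrt((-7)**2 + (-2)**2)*1 + (6 - 1*8) = sqrt(49 + 4)*1 + (6 - 8) = sqrt(53)*1 - 2 = sqrt(53) - 2 = -2 + sqrt(53)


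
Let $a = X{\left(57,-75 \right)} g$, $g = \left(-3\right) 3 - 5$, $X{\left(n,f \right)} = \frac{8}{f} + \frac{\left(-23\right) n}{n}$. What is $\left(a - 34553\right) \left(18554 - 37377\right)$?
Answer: $\frac{48322650299}{75} \approx 6.443 \cdot 10^{8}$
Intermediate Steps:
$X{\left(n,f \right)} = -23 + \frac{8}{f}$ ($X{\left(n,f \right)} = \frac{8}{f} - 23 = -23 + \frac{8}{f}$)
$g = -14$ ($g = -9 - 5 = -14$)
$a = \frac{24262}{75}$ ($a = \left(-23 + \frac{8}{-75}\right) \left(-14\right) = \left(-23 + 8 \left(- \frac{1}{75}\right)\right) \left(-14\right) = \left(-23 - \frac{8}{75}\right) \left(-14\right) = \left(- \frac{1733}{75}\right) \left(-14\right) = \frac{24262}{75} \approx 323.49$)
$\left(a - 34553\right) \left(18554 - 37377\right) = \left(\frac{24262}{75} - 34553\right) \left(18554 - 37377\right) = \left(- \frac{2567213}{75}\right) \left(-18823\right) = \frac{48322650299}{75}$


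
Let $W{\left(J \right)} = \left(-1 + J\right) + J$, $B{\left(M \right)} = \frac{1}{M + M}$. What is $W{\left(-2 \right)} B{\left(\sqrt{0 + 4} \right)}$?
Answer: $- \frac{5}{4} \approx -1.25$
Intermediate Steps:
$B{\left(M \right)} = \frac{1}{2 M}$
$W{\left(J \right)} = -1 + 2 J$
$W{\left(-2 \right)} B{\left(\sqrt{0 + 4} \right)} = \left(-1 + 2 \left(-2\right)\right) \frac{1}{2 \sqrt{0 + 4}} = \left(-1 - 4\right) \frac{1}{2 \sqrt{4}} = - 5 \frac{1}{2 \cdot 2} = - 5 \cdot \frac{1}{2} \cdot \frac{1}{2} = \left(-5\right) \frac{1}{4} = - \frac{5}{4}$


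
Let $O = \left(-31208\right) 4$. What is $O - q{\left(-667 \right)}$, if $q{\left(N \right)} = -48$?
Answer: $-124784$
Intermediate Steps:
$O = -124832$
$O - q{\left(-667 \right)} = -124832 - -48 = -124832 + 48 = -124784$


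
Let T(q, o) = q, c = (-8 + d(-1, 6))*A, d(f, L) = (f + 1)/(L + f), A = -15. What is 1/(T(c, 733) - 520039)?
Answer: -1/519919 ≈ -1.9234e-6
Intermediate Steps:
d(f, L) = (1 + f)/(L + f)
c = 120 (c = (-8 + (1 - 1)/(6 - 1))*(-15) = (-8 + 0/5)*(-15) = (-8 + (⅕)*0)*(-15) = (-8 + 0)*(-15) = -8*(-15) = 120)
1/(T(c, 733) - 520039) = 1/(120 - 520039) = 1/(-519919) = -1/519919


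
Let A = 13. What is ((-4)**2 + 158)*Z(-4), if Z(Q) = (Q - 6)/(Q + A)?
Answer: -580/3 ≈ -193.33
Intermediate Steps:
Z(Q) = (-6 + Q)/(13 + Q) (Z(Q) = (Q - 6)/(Q + 13) = (-6 + Q)/(13 + Q))
((-4)**2 + 158)*Z(-4) = ((-4)**2 + 158)*((-6 - 4)/(13 - 4)) = (16 + 158)*(-10/9) = 174*((1/9)*(-10)) = 174*(-10/9) = -580/3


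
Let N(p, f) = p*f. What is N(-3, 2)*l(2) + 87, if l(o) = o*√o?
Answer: 87 - 12*√2 ≈ 70.029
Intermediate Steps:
l(o) = o^(3/2)
N(p, f) = f*p
N(-3, 2)*l(2) + 87 = (2*(-3))*2^(3/2) + 87 = -12*√2 + 87 = 87 - 12*√2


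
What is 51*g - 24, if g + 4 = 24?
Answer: 996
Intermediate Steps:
g = 20 (g = -4 + 24 = 20)
51*g - 24 = 51*20 - 24 = 1020 - 24 = 996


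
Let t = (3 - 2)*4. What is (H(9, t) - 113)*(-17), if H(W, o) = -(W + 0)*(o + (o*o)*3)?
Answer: 9877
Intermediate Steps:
t = 4 (t = 1*4 = 4)
H(W, o) = -W*(o + 3*o²) (H(W, o) = -W*(o + o²*3) = -W*(o + 3*o²))
(H(9, t) - 113)*(-17) = (-1*9*4*(1 + 3*4) - 113)*(-17) = (-1*9*4*(1 + 12) - 113)*(-17) = (-1*9*4*13 - 113)*(-17) = (-468 - 113)*(-17) = -581*(-17) = 9877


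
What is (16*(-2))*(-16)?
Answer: 512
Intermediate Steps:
(16*(-2))*(-16) = -32*(-16) = 512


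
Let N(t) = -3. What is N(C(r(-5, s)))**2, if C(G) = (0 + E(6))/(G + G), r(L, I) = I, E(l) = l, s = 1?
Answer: 9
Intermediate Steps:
C(G) = 3/G (C(G) = (0 + 6)/(G + G) = 6/((2*G)) = 6*(1/(2*G)) = 3/G)
N(C(r(-5, s)))**2 = (-3)**2 = 9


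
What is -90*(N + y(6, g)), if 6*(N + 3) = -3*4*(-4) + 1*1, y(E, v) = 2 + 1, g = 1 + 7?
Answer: -735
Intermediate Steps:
g = 8
y(E, v) = 3
N = 31/6 (N = -3 + (-3*4*(-4) + 1*1)/6 = -3 + (-12*(-4) + 1)/6 = -3 + (48 + 1)/6 = -3 + (⅙)*49 = -3 + 49/6 = 31/6 ≈ 5.1667)
-90*(N + y(6, g)) = -90*(31/6 + 3) = -90*49/6 = -735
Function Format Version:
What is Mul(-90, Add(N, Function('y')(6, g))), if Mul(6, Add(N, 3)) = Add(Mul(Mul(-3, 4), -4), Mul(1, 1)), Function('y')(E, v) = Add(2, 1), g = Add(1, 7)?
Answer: -735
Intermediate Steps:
g = 8
Function('y')(E, v) = 3
N = Rational(31, 6) (N = Add(-3, Mul(Rational(1, 6), Add(Mul(Mul(-3, 4), -4), Mul(1, 1)))) = Add(-3, Mul(Rational(1, 6), Add(Mul(-12, -4), 1))) = Add(-3, Mul(Rational(1, 6), Add(48, 1))) = Add(-3, Mul(Rational(1, 6), 49)) = Add(-3, Rational(49, 6)) = Rational(31, 6) ≈ 5.1667)
Mul(-90, Add(N, Function('y')(6, g))) = Mul(-90, Add(Rational(31, 6), 3)) = Mul(-90, Rational(49, 6)) = -735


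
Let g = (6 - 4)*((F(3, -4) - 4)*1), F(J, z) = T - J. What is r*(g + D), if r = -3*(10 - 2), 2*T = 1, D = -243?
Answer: 6144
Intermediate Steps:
T = ½ (T = (½)*1 = ½ ≈ 0.50000)
F(J, z) = ½ - J
r = -24 (r = -3*8 = -24)
g = -13 (g = (6 - 4)*(((½ - 1*3) - 4)*1) = 2*(((½ - 3) - 4)*1) = 2*((-5/2 - 4)*1) = 2*(-13/2*1) = 2*(-13/2) = -13)
r*(g + D) = -24*(-13 - 243) = -24*(-256) = 6144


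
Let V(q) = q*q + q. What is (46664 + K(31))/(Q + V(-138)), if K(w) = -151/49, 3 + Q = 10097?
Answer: 457277/284200 ≈ 1.6090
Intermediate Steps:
Q = 10094 (Q = -3 + 10097 = 10094)
V(q) = q + q² (V(q) = q² + q = q + q²)
K(w) = -151/49 (K(w) = -151*1/49 = -151/49)
(46664 + K(31))/(Q + V(-138)) = (46664 - 151/49)/(10094 - 138*(1 - 138)) = 2286385/(49*(10094 - 138*(-137))) = 2286385/(49*(10094 + 18906)) = (2286385/49)/29000 = (2286385/49)*(1/29000) = 457277/284200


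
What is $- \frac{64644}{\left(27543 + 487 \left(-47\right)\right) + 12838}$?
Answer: $- \frac{16161}{4373} \approx -3.6956$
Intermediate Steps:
$- \frac{64644}{\left(27543 + 487 \left(-47\right)\right) + 12838} = - \frac{64644}{\left(27543 - 22889\right) + 12838} = - \frac{64644}{4654 + 12838} = - \frac{64644}{17492} = \left(-64644\right) \frac{1}{17492} = - \frac{16161}{4373}$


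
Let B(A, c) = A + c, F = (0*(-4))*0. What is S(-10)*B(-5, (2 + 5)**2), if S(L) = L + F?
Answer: -440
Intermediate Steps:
F = 0 (F = 0*0 = 0)
S(L) = L (S(L) = L + 0 = L)
S(-10)*B(-5, (2 + 5)**2) = -10*(-5 + (2 + 5)**2) = -10*(-5 + 7**2) = -10*(-5 + 49) = -10*44 = -440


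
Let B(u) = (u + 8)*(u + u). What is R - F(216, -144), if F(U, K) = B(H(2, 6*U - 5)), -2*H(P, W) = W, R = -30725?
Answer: -1707475/2 ≈ -8.5374e+5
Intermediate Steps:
H(P, W) = -W/2
B(u) = 2*u*(8 + u) (B(u) = (8 + u)*(2*u) = 2*u*(8 + u))
F(U, K) = 2*(5/2 - 3*U)*(21/2 - 3*U) (F(U, K) = 2*(-(6*U - 5)/2)*(8 - (6*U - 5)/2) = 2*(-(-5 + 6*U)/2)*(8 - (-5 + 6*U)/2) = 2*(5/2 - 3*U)*(8 + (5/2 - 3*U)) = 2*(5/2 - 3*U)*(21/2 - 3*U))
R - F(216, -144) = -30725 - (105/2 - 78*216 + 18*216²) = -30725 - (105/2 - 16848 + 18*46656) = -30725 - (105/2 - 16848 + 839808) = -30725 - 1*1646025/2 = -30725 - 1646025/2 = -1707475/2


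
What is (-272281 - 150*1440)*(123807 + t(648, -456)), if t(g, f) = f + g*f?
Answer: 84051226497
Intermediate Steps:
t(g, f) = f + f*g
(-272281 - 150*1440)*(123807 + t(648, -456)) = (-272281 - 150*1440)*(123807 - 456*(1 + 648)) = (-272281 - 216000)*(123807 - 456*649) = -488281*(123807 - 295944) = -488281*(-172137) = 84051226497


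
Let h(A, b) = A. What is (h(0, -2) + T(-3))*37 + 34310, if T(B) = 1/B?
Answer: 102893/3 ≈ 34298.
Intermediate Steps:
T(B) = 1/B
(h(0, -2) + T(-3))*37 + 34310 = (0 + 1/(-3))*37 + 34310 = (0 - ⅓)*37 + 34310 = -⅓*37 + 34310 = -37/3 + 34310 = 102893/3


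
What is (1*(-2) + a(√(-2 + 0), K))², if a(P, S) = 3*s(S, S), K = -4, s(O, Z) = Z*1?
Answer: 196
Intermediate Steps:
s(O, Z) = Z
a(P, S) = 3*S
(1*(-2) + a(√(-2 + 0), K))² = (1*(-2) + 3*(-4))² = (-2 - 12)² = (-14)² = 196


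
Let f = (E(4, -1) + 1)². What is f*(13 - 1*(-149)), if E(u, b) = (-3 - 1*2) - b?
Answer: 1458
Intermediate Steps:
E(u, b) = -5 - b (E(u, b) = (-3 - 2) - b = -5 - b)
f = 9 (f = ((-5 - 1*(-1)) + 1)² = ((-5 + 1) + 1)² = (-4 + 1)² = (-3)² = 9)
f*(13 - 1*(-149)) = 9*(13 - 1*(-149)) = 9*(13 + 149) = 9*162 = 1458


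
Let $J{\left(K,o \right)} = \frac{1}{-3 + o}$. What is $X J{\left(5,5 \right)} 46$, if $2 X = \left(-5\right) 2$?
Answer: $-115$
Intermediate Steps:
$X = -5$ ($X = \frac{\left(-5\right) 2}{2} = \frac{1}{2} \left(-10\right) = -5$)
$X J{\left(5,5 \right)} 46 = - \frac{5}{-3 + 5} \cdot 46 = - \frac{5}{2} \cdot 46 = \left(-5\right) \frac{1}{2} \cdot 46 = \left(- \frac{5}{2}\right) 46 = -115$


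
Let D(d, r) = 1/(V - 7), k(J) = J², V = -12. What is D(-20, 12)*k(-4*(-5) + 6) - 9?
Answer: -847/19 ≈ -44.579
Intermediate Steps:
D(d, r) = -1/19 (D(d, r) = 1/(-12 - 7) = 1/(-19) = -1/19)
D(-20, 12)*k(-4*(-5) + 6) - 9 = -(-4*(-5) + 6)²/19 - 9 = -(20 + 6)²/19 - 9 = -1/19*26² - 9 = -1/19*676 - 9 = -676/19 - 9 = -847/19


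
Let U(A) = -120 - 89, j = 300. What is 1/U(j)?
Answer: -1/209 ≈ -0.0047847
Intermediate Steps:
U(A) = -209
1/U(j) = 1/(-209) = -1/209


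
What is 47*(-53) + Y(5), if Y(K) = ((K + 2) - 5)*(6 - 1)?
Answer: -2481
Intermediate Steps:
Y(K) = -15 + 5*K (Y(K) = ((2 + K) - 5)*5 = (-3 + K)*5 = -15 + 5*K)
47*(-53) + Y(5) = 47*(-53) + (-15 + 5*5) = -2491 + (-15 + 25) = -2491 + 10 = -2481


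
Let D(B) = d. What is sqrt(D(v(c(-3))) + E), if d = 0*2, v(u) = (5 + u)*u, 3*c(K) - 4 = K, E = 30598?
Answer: sqrt(30598) ≈ 174.92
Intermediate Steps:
c(K) = 4/3 + K/3
v(u) = u*(5 + u)
d = 0
D(B) = 0
sqrt(D(v(c(-3))) + E) = sqrt(0 + 30598) = sqrt(30598)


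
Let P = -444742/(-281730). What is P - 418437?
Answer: -58942905634/140865 ≈ -4.1844e+5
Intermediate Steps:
P = 222371/140865 (P = -444742*(-1/281730) = 222371/140865 ≈ 1.5786)
P - 418437 = 222371/140865 - 418437 = -58942905634/140865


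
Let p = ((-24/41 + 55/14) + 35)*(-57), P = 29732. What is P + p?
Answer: 15811655/574 ≈ 27546.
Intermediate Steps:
p = -1254513/574 (p = ((-24*1/41 + 55*(1/14)) + 35)*(-57) = ((-24/41 + 55/14) + 35)*(-57) = (1919/574 + 35)*(-57) = (22009/574)*(-57) = -1254513/574 ≈ -2185.6)
P + p = 29732 - 1254513/574 = 15811655/574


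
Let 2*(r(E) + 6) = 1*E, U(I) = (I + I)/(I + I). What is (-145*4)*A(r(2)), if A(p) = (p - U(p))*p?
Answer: -17400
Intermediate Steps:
U(I) = 1 (U(I) = (2*I)/((2*I)) = (2*I)*(1/(2*I)) = 1)
r(E) = -6 + E/2 (r(E) = -6 + (1*E)/2 = -6 + E/2)
A(p) = p*(-1 + p) (A(p) = (p - 1*1)*p = (p - 1)*p = (-1 + p)*p = p*(-1 + p))
(-145*4)*A(r(2)) = (-145*4)*((-6 + (½)*2)*(-1 + (-6 + (½)*2))) = -580*(-6 + 1)*(-1 + (-6 + 1)) = -(-2900)*(-1 - 5) = -(-2900)*(-6) = -580*30 = -17400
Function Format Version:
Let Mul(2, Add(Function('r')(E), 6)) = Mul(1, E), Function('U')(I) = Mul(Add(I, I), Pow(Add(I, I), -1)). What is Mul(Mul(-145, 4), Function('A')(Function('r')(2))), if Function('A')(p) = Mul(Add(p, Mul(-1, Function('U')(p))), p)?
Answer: -17400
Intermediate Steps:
Function('U')(I) = 1 (Function('U')(I) = Mul(Mul(2, I), Pow(Mul(2, I), -1)) = Mul(Mul(2, I), Mul(Rational(1, 2), Pow(I, -1))) = 1)
Function('r')(E) = Add(-6, Mul(Rational(1, 2), E)) (Function('r')(E) = Add(-6, Mul(Rational(1, 2), Mul(1, E))) = Add(-6, Mul(Rational(1, 2), E)))
Function('A')(p) = Mul(p, Add(-1, p)) (Function('A')(p) = Mul(Add(p, Mul(-1, 1)), p) = Mul(Add(p, -1), p) = Mul(Add(-1, p), p) = Mul(p, Add(-1, p)))
Mul(Mul(-145, 4), Function('A')(Function('r')(2))) = Mul(Mul(-145, 4), Mul(Add(-6, Mul(Rational(1, 2), 2)), Add(-1, Add(-6, Mul(Rational(1, 2), 2))))) = Mul(-580, Mul(Add(-6, 1), Add(-1, Add(-6, 1)))) = Mul(-580, Mul(-5, Add(-1, -5))) = Mul(-580, Mul(-5, -6)) = Mul(-580, 30) = -17400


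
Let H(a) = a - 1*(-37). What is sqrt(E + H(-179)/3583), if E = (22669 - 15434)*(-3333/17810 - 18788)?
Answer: I*sqrt(22141388870941033512182)/12762646 ≈ 11659.0*I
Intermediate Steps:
H(a) = 37 + a (H(a) = a + 37 = 37 + a)
E = -484191686011/3562 (E = 7235*(-3333*1/17810 - 18788) = 7235*(-3333/17810 - 18788) = 7235*(-334617613/17810) = -484191686011/3562 ≈ -1.3593e+8)
sqrt(E + H(-179)/3583) = sqrt(-484191686011/3562 + (37 - 179)/3583) = sqrt(-484191686011/3562 - 142*1/3583) = sqrt(-484191686011/3562 - 142/3583) = sqrt(-1734858811483217/12762646) = I*sqrt(22141388870941033512182)/12762646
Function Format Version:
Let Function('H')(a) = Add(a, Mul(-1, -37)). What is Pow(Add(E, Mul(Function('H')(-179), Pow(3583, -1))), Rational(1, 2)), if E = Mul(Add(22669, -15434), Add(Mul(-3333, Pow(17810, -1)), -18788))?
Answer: Mul(Rational(1, 12762646), I, Pow(22141388870941033512182, Rational(1, 2))) ≈ Mul(11659., I)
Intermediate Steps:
Function('H')(a) = Add(37, a) (Function('H')(a) = Add(a, 37) = Add(37, a))
E = Rational(-484191686011, 3562) (E = Mul(7235, Add(Mul(-3333, Rational(1, 17810)), -18788)) = Mul(7235, Add(Rational(-3333, 17810), -18788)) = Mul(7235, Rational(-334617613, 17810)) = Rational(-484191686011, 3562) ≈ -1.3593e+8)
Pow(Add(E, Mul(Function('H')(-179), Pow(3583, -1))), Rational(1, 2)) = Pow(Add(Rational(-484191686011, 3562), Mul(Add(37, -179), Pow(3583, -1))), Rational(1, 2)) = Pow(Add(Rational(-484191686011, 3562), Mul(-142, Rational(1, 3583))), Rational(1, 2)) = Pow(Add(Rational(-484191686011, 3562), Rational(-142, 3583)), Rational(1, 2)) = Pow(Rational(-1734858811483217, 12762646), Rational(1, 2)) = Mul(Rational(1, 12762646), I, Pow(22141388870941033512182, Rational(1, 2)))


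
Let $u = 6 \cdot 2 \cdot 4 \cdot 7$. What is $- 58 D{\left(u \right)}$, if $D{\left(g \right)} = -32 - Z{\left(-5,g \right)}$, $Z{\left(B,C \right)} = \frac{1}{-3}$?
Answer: $\frac{5510}{3} \approx 1836.7$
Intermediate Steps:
$Z{\left(B,C \right)} = - \frac{1}{3}$
$u = 336$ ($u = 12 \cdot 4 \cdot 7 = 48 \cdot 7 = 336$)
$D{\left(g \right)} = - \frac{95}{3}$ ($D{\left(g \right)} = -32 - - \frac{1}{3} = -32 + \frac{1}{3} = - \frac{95}{3}$)
$- 58 D{\left(u \right)} = \left(-58\right) \left(- \frac{95}{3}\right) = \frac{5510}{3}$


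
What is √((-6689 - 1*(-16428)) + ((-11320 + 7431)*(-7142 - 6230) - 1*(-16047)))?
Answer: √52029494 ≈ 7213.1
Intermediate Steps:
√((-6689 - 1*(-16428)) + ((-11320 + 7431)*(-7142 - 6230) - 1*(-16047))) = √((-6689 + 16428) + (-3889*(-13372) + 16047)) = √(9739 + (52003708 + 16047)) = √(9739 + 52019755) = √52029494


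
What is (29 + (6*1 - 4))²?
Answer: 961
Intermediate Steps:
(29 + (6*1 - 4))² = (29 + (6 - 4))² = (29 + 2)² = 31² = 961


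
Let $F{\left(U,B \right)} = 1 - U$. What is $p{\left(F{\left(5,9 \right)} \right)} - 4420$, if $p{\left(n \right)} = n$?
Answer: $-4424$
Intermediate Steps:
$p{\left(F{\left(5,9 \right)} \right)} - 4420 = \left(1 - 5\right) - 4420 = -4 - 4420 = -4424$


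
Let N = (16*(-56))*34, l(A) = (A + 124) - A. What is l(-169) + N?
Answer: -30340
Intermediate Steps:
l(A) = 124 (l(A) = (124 + A) - A = 124)
N = -30464 (N = -896*34 = -30464)
l(-169) + N = 124 - 30464 = -30340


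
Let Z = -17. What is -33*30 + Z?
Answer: -1007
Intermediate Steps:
-33*30 + Z = -33*30 - 17 = -990 - 17 = -1007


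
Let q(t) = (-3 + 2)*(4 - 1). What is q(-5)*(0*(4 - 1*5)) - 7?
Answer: -7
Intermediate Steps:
q(t) = -3 (q(t) = -1*3 = -3)
q(-5)*(0*(4 - 1*5)) - 7 = -0*(4 - 1*5) - 7 = -0*(4 - 5) - 7 = -0*(-1) - 7 = -3*0 - 7 = 0 - 7 = -7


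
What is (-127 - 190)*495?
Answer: -156915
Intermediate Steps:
(-127 - 190)*495 = -317*495 = -156915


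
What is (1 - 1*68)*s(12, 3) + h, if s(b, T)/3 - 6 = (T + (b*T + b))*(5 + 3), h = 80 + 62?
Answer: -83072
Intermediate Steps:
h = 142
s(b, T) = 18 + 24*T + 24*b + 24*T*b (s(b, T) = 18 + 3*((T + (b*T + b))*(5 + 3)) = 18 + 3*((T + (T*b + b))*8) = 18 + 3*((T + (b + T*b))*8) = 18 + 3*((T + b + T*b)*8) = 18 + 3*(8*T + 8*b + 8*T*b) = 18 + (24*T + 24*b + 24*T*b) = 18 + 24*T + 24*b + 24*T*b)
(1 - 1*68)*s(12, 3) + h = (1 - 1*68)*(18 + 24*3 + 24*12 + 24*3*12) + 142 = (1 - 68)*(18 + 72 + 288 + 864) + 142 = -67*1242 + 142 = -83214 + 142 = -83072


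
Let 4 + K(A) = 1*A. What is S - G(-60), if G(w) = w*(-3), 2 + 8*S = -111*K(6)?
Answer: -208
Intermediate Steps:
K(A) = -4 + A (K(A) = -4 + 1*A = -4 + A)
S = -28 (S = -¼ + (-111*(-4 + 6))/8 = -¼ + (-111*2)/8 = -¼ + (⅛)*(-222) = -¼ - 111/4 = -28)
G(w) = -3*w
S - G(-60) = -28 - (-3)*(-60) = -28 - 1*180 = -28 - 180 = -208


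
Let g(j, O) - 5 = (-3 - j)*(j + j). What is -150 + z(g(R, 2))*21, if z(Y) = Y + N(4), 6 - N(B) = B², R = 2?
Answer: -675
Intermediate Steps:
g(j, O) = 5 + 2*j*(-3 - j) (g(j, O) = 5 + (-3 - j)*(j + j) = 5 + (-3 - j)*(2*j) = 5 + 2*j*(-3 - j))
N(B) = 6 - B²
z(Y) = -10 + Y (z(Y) = Y + (6 - 1*4²) = Y + (6 - 1*16) = Y + (6 - 16) = Y - 10 = -10 + Y)
-150 + z(g(R, 2))*21 = -150 + (-10 + (5 - 6*2 - 2*2²))*21 = -150 + (-10 + (5 - 12 - 2*4))*21 = -150 + (-10 + (5 - 12 - 8))*21 = -150 + (-10 - 15)*21 = -150 - 25*21 = -150 - 525 = -675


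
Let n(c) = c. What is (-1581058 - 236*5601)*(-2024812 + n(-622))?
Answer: 5879620205996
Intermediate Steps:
(-1581058 - 236*5601)*(-2024812 + n(-622)) = (-1581058 - 236*5601)*(-2024812 - 622) = (-1581058 - 1321836)*(-2025434) = -2902894*(-2025434) = 5879620205996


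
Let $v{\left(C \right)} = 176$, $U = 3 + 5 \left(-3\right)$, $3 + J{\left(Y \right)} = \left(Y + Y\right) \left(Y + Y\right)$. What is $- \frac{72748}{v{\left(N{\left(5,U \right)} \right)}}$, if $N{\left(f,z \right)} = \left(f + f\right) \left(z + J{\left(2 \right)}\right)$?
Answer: $- \frac{18187}{44} \approx -413.34$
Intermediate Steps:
$J{\left(Y \right)} = -3 + 4 Y^{2}$ ($J{\left(Y \right)} = -3 + \left(Y + Y\right) \left(Y + Y\right) = -3 + 2 Y 2 Y = -3 + 4 Y^{2}$)
$U = -12$ ($U = 3 - 15 = -12$)
$N{\left(f,z \right)} = 2 f \left(13 + z\right)$ ($N{\left(f,z \right)} = \left(f + f\right) \left(z - \left(3 - 4 \cdot 2^{2}\right)\right) = 2 f \left(z + \left(-3 + 4 \cdot 4\right)\right) = 2 f \left(z + \left(-3 + 16\right)\right) = 2 f \left(z + 13\right) = 2 f \left(13 + z\right)$)
$- \frac{72748}{v{\left(N{\left(5,U \right)} \right)}} = - \frac{72748}{176} = \left(-72748\right) \frac{1}{176} = - \frac{18187}{44}$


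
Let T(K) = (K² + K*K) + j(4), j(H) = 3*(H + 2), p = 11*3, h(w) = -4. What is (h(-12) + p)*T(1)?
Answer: 580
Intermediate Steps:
p = 33
j(H) = 6 + 3*H (j(H) = 3*(2 + H) = 6 + 3*H)
T(K) = 18 + 2*K² (T(K) = (K² + K*K) + (6 + 3*4) = (K² + K²) + (6 + 12) = 2*K² + 18 = 18 + 2*K²)
(h(-12) + p)*T(1) = (-4 + 33)*(18 + 2*1²) = 29*(18 + 2*1) = 29*(18 + 2) = 29*20 = 580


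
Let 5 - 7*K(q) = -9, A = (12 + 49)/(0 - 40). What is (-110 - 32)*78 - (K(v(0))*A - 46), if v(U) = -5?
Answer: -220539/20 ≈ -11027.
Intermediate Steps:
A = -61/40 (A = 61/(-40) = 61*(-1/40) = -61/40 ≈ -1.5250)
K(q) = 2 (K(q) = 5/7 - ⅐*(-9) = 5/7 + 9/7 = 2)
(-110 - 32)*78 - (K(v(0))*A - 46) = (-110 - 32)*78 - (2*(-61/40) - 46) = -142*78 - (-61/20 - 46) = -11076 - 1*(-981/20) = -11076 + 981/20 = -220539/20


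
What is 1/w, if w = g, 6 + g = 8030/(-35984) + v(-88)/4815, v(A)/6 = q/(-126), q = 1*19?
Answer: -1819261080/11321885053 ≈ -0.16069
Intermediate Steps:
q = 19
v(A) = -19/21 (v(A) = 6*(19/(-126)) = 6*(19*(-1/126)) = 6*(-19/126) = -19/21)
g = -11321885053/1819261080 (g = -6 + (8030/(-35984) - 19/21/4815) = -6 + (8030*(-1/35984) - 19/21*1/4815) = -6 + (-4015/17992 - 19/101115) = -6 - 406318573/1819261080 = -11321885053/1819261080 ≈ -6.2233)
w = -11321885053/1819261080 ≈ -6.2233
1/w = 1/(-11321885053/1819261080) = -1819261080/11321885053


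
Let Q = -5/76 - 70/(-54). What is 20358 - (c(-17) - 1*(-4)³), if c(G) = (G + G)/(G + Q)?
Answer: 656623778/32359 ≈ 20292.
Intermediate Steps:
Q = 2525/2052 (Q = -5*1/76 - 70*(-1/54) = -5/76 + 35/27 = 2525/2052 ≈ 1.2305)
c(G) = 2*G/(2525/2052 + G) (c(G) = (G + G)/(G + 2525/2052) = (2*G)/(2525/2052 + G) = 2*G/(2525/2052 + G))
20358 - (c(-17) - 1*(-4)³) = 20358 - (4104*(-17)/(2525 + 2052*(-17)) - 1*(-4)³) = 20358 - (4104*(-17)/(2525 - 34884) - 1*(-64)) = 20358 - (4104*(-17)/(-32359) + 64) = 20358 - (4104*(-17)*(-1/32359) + 64) = 20358 - (69768/32359 + 64) = 20358 - 1*2140744/32359 = 20358 - 2140744/32359 = 656623778/32359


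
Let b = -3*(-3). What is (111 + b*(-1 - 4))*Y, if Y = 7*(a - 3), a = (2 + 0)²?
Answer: 462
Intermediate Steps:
b = 9
a = 4 (a = 2² = 4)
Y = 7 (Y = 7*(4 - 3) = 7*1 = 7)
(111 + b*(-1 - 4))*Y = (111 + 9*(-1 - 4))*7 = (111 + 9*(-5))*7 = (111 - 45)*7 = 66*7 = 462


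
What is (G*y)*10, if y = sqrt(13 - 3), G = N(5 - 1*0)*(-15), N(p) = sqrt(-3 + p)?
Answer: -300*sqrt(5) ≈ -670.82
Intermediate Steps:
G = -15*sqrt(2) (G = sqrt(-3 + (5 - 1*0))*(-15) = sqrt(-3 + (5 + 0))*(-15) = sqrt(-3 + 5)*(-15) = sqrt(2)*(-15) = -15*sqrt(2) ≈ -21.213)
y = sqrt(10) ≈ 3.1623
(G*y)*10 = ((-15*sqrt(2))*sqrt(10))*10 = -30*sqrt(5)*10 = -300*sqrt(5)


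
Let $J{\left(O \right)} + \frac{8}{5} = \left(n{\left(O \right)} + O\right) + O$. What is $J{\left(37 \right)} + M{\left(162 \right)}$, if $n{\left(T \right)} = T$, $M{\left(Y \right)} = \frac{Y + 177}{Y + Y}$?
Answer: $\frac{59641}{540} \approx 110.45$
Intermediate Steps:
$M{\left(Y \right)} = \frac{177 + Y}{2 Y}$
$J{\left(O \right)} = - \frac{8}{5} + 3 O$ ($J{\left(O \right)} = - \frac{8}{5} + \left(\left(O + O\right) + O\right) = - \frac{8}{5} + \left(2 O + O\right) = - \frac{8}{5} + 3 O$)
$J{\left(37 \right)} + M{\left(162 \right)} = \left(- \frac{8}{5} + 3 \cdot 37\right) + \frac{177 + 162}{2 \cdot 162} = \left(- \frac{8}{5} + 111\right) + \frac{1}{2} \cdot \frac{1}{162} \cdot 339 = \frac{547}{5} + \frac{113}{108} = \frac{59641}{540}$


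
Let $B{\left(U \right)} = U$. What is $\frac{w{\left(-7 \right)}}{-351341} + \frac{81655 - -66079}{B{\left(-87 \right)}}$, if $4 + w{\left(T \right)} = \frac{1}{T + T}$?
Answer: $- \frac{726670153157}{427933338} \approx -1698.1$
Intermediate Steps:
$w{\left(T \right)} = -4 + \frac{1}{2 T}$ ($w{\left(T \right)} = -4 + \frac{1}{T + T} = -4 + \frac{1}{2 T}$)
$\frac{w{\left(-7 \right)}}{-351341} + \frac{81655 - -66079}{B{\left(-87 \right)}} = \frac{-4 + \frac{1}{2 \left(-7\right)}}{-351341} + \frac{81655 - -66079}{-87} = \left(-4 + \frac{1}{2} \left(- \frac{1}{7}\right)\right) \left(- \frac{1}{351341}\right) + \left(81655 + 66079\right) \left(- \frac{1}{87}\right) = \left(-4 - \frac{1}{14}\right) \left(- \frac{1}{351341}\right) + 147734 \left(- \frac{1}{87}\right) = \left(- \frac{57}{14}\right) \left(- \frac{1}{351341}\right) - \frac{147734}{87} = \frac{57}{4918774} - \frac{147734}{87} = - \frac{726670153157}{427933338}$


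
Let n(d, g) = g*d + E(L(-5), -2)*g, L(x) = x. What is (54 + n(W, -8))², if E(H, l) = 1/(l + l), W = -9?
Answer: 16384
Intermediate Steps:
E(H, l) = 1/(2*l)
n(d, g) = -g/4 + d*g (n(d, g) = g*d + ((½)/(-2))*g = d*g + ((½)*(-½))*g = d*g - g/4 = -g/4 + d*g)
(54 + n(W, -8))² = (54 - 8*(-¼ - 9))² = (54 - 8*(-37/4))² = (54 + 74)² = 128² = 16384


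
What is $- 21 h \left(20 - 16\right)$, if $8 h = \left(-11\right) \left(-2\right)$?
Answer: $-231$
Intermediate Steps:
$h = \frac{11}{4}$ ($h = \frac{\left(-11\right) \left(-2\right)}{8} = \frac{1}{8} \cdot 22 = \frac{11}{4} \approx 2.75$)
$- 21 h \left(20 - 16\right) = \left(-21\right) \frac{11}{4} \left(20 - 16\right) = \left(- \frac{231}{4}\right) 4 = -231$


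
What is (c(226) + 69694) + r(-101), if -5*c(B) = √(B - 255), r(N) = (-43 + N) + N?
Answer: 69449 - I*√29/5 ≈ 69449.0 - 1.077*I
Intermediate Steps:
r(N) = -43 + 2*N
c(B) = -√(-255 + B)/5 (c(B) = -√(B - 255)/5 = -√(-255 + B)/5)
(c(226) + 69694) + r(-101) = (-√(-255 + 226)/5 + 69694) + (-43 + 2*(-101)) = (-I*√29/5 + 69694) + (-43 - 202) = (-I*√29/5 + 69694) - 245 = (69694 - I*√29/5) - 245 = 69449 - I*√29/5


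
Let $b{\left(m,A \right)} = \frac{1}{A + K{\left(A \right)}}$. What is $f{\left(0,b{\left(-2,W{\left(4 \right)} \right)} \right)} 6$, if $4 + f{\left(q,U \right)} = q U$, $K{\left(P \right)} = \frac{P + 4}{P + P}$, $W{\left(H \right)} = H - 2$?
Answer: $-24$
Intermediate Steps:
$W{\left(H \right)} = -2 + H$ ($W{\left(H \right)} = H - 2 = -2 + H$)
$K{\left(P \right)} = \frac{4 + P}{2 P}$
$b{\left(m,A \right)} = \frac{1}{A + \frac{4 + A}{2 A}}$
$f{\left(q,U \right)} = -4 + U q$ ($f{\left(q,U \right)} = -4 + q U = -4 + U q$)
$f{\left(0,b{\left(-2,W{\left(4 \right)} \right)} \right)} 6 = \left(-4 + \frac{2 \left(-2 + 4\right)}{4 + \left(-2 + 4\right) + 2 \left(-2 + 4\right)^{2}} \cdot 0\right) 6 = \left(-4 + 2 \cdot 2 \frac{1}{4 + 2 + 2 \cdot 2^{2}} \cdot 0\right) 6 = \left(-4 + 2 \cdot 2 \frac{1}{4 + 2 + 2 \cdot 4} \cdot 0\right) 6 = \left(-4 + 2 \cdot 2 \frac{1}{4 + 2 + 8} \cdot 0\right) 6 = \left(-4 + 2 \cdot 2 \cdot \frac{1}{14} \cdot 0\right) 6 = \left(-4 + \frac{2}{7} \cdot 0\right) 6 = \left(-4 + 0\right) 6 = \left(-4\right) 6 = -24$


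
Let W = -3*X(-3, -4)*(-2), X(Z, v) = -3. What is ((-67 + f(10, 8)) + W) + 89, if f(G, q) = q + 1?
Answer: 13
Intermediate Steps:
f(G, q) = 1 + q
W = -18 (W = -3*(-3)*(-2) = 9*(-2) = -18)
((-67 + f(10, 8)) + W) + 89 = ((-67 + (1 + 8)) - 18) + 89 = ((-67 + 9) - 18) + 89 = (-58 - 18) + 89 = -76 + 89 = 13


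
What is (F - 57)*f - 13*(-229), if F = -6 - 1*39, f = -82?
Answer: 11341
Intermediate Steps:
F = -45 (F = -6 - 39 = -45)
(F - 57)*f - 13*(-229) = (-45 - 57)*(-82) - 13*(-229) = -102*(-82) + 2977 = 8364 + 2977 = 11341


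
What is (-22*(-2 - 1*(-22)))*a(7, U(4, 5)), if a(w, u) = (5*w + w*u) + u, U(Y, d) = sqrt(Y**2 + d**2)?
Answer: -15400 - 3520*sqrt(41) ≈ -37939.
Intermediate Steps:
a(w, u) = u + 5*w + u*w (a(w, u) = (5*w + u*w) + u = u + 5*w + u*w)
(-22*(-2 - 1*(-22)))*a(7, U(4, 5)) = (-22*(-2 - 1*(-22)))*(sqrt(4**2 + 5**2) + 5*7 + sqrt(4**2 + 5**2)*7) = (-22*(-2 + 22))*(sqrt(16 + 25) + 35 + sqrt(16 + 25)*7) = (-22*20)*(sqrt(41) + 35 + sqrt(41)*7) = -440*(sqrt(41) + 35 + 7*sqrt(41)) = -440*(35 + 8*sqrt(41)) = -15400 - 3520*sqrt(41)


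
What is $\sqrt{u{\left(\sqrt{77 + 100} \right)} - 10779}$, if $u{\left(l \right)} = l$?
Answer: $\sqrt{-10779 + \sqrt{177}} \approx 103.76 i$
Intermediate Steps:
$\sqrt{u{\left(\sqrt{77 + 100} \right)} - 10779} = \sqrt{\sqrt{77 + 100} - 10779} = \sqrt{\sqrt{177} - 10779} = \sqrt{-10779 + \sqrt{177}}$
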